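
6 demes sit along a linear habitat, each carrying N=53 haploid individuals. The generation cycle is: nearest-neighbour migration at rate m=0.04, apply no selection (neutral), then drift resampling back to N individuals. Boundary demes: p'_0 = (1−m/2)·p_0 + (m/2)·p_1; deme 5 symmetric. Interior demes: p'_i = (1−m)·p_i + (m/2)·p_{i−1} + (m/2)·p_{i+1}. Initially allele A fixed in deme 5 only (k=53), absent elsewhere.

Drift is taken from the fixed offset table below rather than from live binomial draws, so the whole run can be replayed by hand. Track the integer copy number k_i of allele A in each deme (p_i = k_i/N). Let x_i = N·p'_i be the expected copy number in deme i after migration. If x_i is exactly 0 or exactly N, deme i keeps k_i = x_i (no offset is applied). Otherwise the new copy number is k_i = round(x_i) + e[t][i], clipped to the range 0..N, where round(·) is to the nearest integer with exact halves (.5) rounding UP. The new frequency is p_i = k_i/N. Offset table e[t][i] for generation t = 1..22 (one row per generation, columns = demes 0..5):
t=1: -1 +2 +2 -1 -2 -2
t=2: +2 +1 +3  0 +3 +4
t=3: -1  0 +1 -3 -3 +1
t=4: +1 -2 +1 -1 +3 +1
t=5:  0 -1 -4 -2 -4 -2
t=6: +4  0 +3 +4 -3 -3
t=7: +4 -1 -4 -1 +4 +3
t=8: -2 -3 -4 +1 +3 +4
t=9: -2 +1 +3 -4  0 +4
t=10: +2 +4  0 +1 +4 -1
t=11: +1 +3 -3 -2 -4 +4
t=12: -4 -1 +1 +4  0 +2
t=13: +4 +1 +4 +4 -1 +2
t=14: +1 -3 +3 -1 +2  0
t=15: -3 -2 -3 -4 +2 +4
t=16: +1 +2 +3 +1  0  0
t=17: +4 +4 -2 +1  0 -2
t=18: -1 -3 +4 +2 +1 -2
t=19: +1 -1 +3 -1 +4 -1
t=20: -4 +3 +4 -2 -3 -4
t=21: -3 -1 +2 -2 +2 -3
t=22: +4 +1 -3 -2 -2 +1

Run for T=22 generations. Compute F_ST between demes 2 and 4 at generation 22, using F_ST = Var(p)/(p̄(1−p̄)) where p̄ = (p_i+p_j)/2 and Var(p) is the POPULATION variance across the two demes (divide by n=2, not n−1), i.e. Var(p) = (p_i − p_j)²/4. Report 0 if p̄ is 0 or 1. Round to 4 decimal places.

t=0: k=[0 0 0 0 0 53]
t=1: x=[0.0000 0.0000 0.0000 0.0000 1.0600 51.9400] k=[0 0 0 0 0 50]
t=2: x=[0.0000 0.0000 0.0000 0.0000 1.0000 49.0000] k=[0 0 0 0 4 53]
t=3: x=[0.0000 0.0000 0.0000 0.0800 4.9000 52.0200] k=[0 0 0 0 2 53]
t=4: x=[0.0000 0.0000 0.0000 0.0400 2.9800 51.9800] k=[0 0 0 0 6 53]
t=5: x=[0.0000 0.0000 0.0000 0.1200 6.8200 52.0600] k=[0 0 0 0 3 50]
t=6: x=[0.0000 0.0000 0.0000 0.0600 3.8800 49.0600] k=[0 0 0 4 1 46]
t=7: x=[0.0000 0.0000 0.0800 3.8600 1.9600 45.1000] k=[0 0 0 3 6 48]
t=8: x=[0.0000 0.0000 0.0600 3.0000 6.7800 47.1600] k=[0 0 0 4 10 51]
t=9: x=[0.0000 0.0000 0.0800 4.0400 10.7000 50.1800] k=[0 0 3 0 11 53]
t=10: x=[0.0000 0.0600 2.8800 0.2800 11.6200 52.1600] k=[0 4 3 1 16 51]
t=11: x=[0.0800 3.9000 2.9800 1.3400 16.4000 50.3000] k=[1 7 0 0 12 53]
t=12: x=[1.1200 6.7400 0.1400 0.2400 12.5800 52.1800] k=[0 6 1 4 13 53]
t=13: x=[0.1200 5.7800 1.1600 4.1200 13.6200 52.2000] k=[4 7 5 8 13 53]
t=14: x=[4.0600 6.9000 5.1000 8.0400 13.7000 52.2000] k=[5 4 8 7 16 52]
t=15: x=[4.9800 4.1000 7.9000 7.2000 16.5400 51.2800] k=[2 2 5 3 19 53]
t=16: x=[2.0000 2.0600 4.9000 3.3600 19.3600 52.3200] k=[3 4 8 4 19 52]
t=17: x=[3.0200 4.0600 7.8400 4.3800 19.3600 51.3400] k=[7 8 6 5 19 49]
t=18: x=[7.0200 7.9400 6.0200 5.3000 19.3200 48.4000] k=[6 5 10 7 20 46]
t=19: x=[5.9800 5.1200 9.8400 7.3200 20.2600 45.4800] k=[7 4 13 6 24 44]
t=20: x=[6.9400 4.2400 12.6800 6.5000 24.0400 43.6000] k=[3 7 17 5 21 40]
t=21: x=[3.0800 7.1200 16.5600 5.5600 21.0600 39.6200] k=[0 6 19 4 23 37]
t=22: x=[0.1200 6.1400 18.4400 4.6800 22.9000 36.7200] k=[4 7 15 3 21 38]

0.0143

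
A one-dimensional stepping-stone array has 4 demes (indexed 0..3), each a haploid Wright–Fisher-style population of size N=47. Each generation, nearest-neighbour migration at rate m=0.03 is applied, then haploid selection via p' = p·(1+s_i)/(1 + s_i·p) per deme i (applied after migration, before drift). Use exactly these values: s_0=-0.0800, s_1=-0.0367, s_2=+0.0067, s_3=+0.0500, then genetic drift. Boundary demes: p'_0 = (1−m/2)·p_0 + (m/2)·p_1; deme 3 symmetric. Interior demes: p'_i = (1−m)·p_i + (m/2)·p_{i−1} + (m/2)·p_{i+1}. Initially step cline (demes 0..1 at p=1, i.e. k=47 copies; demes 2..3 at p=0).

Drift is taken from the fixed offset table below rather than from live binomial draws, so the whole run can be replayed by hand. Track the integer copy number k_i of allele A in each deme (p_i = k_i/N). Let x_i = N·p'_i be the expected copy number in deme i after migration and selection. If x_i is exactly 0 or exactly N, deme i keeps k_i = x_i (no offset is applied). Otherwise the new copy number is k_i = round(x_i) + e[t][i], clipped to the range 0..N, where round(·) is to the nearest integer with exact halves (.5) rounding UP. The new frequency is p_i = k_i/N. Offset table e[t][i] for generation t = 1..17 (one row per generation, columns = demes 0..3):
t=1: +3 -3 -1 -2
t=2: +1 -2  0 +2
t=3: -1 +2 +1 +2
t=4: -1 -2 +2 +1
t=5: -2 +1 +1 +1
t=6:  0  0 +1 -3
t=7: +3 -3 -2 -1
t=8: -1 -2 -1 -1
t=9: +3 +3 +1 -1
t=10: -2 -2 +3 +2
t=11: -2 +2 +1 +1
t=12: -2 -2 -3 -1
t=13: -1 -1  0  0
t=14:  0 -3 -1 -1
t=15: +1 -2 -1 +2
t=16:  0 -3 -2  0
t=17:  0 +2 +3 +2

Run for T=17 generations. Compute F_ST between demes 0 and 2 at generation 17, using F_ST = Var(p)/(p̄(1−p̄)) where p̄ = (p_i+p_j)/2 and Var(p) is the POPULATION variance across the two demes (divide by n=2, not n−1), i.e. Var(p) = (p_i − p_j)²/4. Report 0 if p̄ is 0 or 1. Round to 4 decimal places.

t=0: k=[47 47 0 0]
t=1: x=[47.0000 46.2686 0.7097 0.0000] k=[47 43 0 0]
t=2: x=[46.9348 42.2579 0.6493 0.0000] k=[47 40 1 0]
t=3: x=[46.8859 39.2818 1.5802 0.0157] k=[46 41 3 2]
t=4: x=[45.8338 40.2929 3.5770 2.1112] k=[45 38 6 3]
t=5: x=[44.7208 37.3412 6.4722 3.1869] k=[43 38 7 4]
t=6: x=[42.6038 37.3259 7.4618 4.2291] k=[43 37 8 1]
t=7: x=[42.5877 36.3502 8.3759 1.1589] k=[46 33 6 0]
t=8: x=[45.7040 32.4166 6.3516 0.0945] k=[45 30 5 0]
t=9: x=[44.5914 29.4407 5.3315 0.0787] k=[47 32 6 0]
t=10: x=[46.7555 31.4484 6.3365 0.0945] k=[45 29 9 2]
t=11: x=[44.5753 28.5224 9.2445 2.2053] k=[43 31 10 3]
t=12: x=[42.4914 30.4665 10.2635 3.2495] k=[40 28 7 2]
t=13: x=[39.2980 27.4394 7.2810 2.1740] k=[38 26 7 2]
t=14: x=[37.1884 25.4594 7.2509 2.1740] k=[37 22 6 1]
t=15: x=[36.0922 21.5481 6.2009 1.1275] k=[37 20 5 3]
t=16: x=[36.0608 19.6015 5.2259 3.1713] k=[36 17 3 3]
t=17: x=[34.9846 16.6706 3.2300 3.1400] k=[35 19 6 5]

0.3870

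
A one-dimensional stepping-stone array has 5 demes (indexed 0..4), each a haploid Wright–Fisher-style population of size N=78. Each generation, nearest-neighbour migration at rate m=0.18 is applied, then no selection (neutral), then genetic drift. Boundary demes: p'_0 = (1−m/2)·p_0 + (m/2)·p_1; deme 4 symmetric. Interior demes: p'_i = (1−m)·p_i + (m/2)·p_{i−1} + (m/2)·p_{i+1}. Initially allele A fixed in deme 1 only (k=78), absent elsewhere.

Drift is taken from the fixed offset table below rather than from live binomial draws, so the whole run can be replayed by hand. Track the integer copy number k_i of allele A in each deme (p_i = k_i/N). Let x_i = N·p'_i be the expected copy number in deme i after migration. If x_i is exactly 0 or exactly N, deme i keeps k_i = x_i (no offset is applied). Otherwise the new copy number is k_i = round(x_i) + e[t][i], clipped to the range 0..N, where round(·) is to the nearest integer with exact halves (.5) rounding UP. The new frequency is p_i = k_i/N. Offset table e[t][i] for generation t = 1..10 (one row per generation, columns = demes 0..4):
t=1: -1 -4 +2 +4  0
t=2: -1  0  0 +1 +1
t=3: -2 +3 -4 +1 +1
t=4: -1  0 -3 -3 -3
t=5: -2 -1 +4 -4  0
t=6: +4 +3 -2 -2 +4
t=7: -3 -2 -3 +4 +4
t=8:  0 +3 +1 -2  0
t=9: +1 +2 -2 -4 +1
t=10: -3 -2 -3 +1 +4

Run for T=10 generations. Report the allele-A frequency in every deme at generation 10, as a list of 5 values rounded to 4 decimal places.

[0.2436, 0.3205, 0.1154, 0.0256, 0.0641]

t=0: k=[0 78 0 0 0]
t=1: x=[7.0200 63.9600 7.0200 0.0000 0.0000] k=[6 60 9 0 0]
t=2: x=[10.8600 50.5500 12.7800 0.8100 0.0000] k=[10 51 13 2 0]
t=3: x=[13.6900 43.8900 15.4300 2.8100 0.1800] k=[12 47 11 4 1]
t=4: x=[15.1500 40.6100 13.6100 4.3600 1.2700] k=[14 41 11 1 0]
t=5: x=[16.4300 35.8700 12.8000 1.8100 0.0900] k=[14 35 17 0 0]
t=6: x=[15.8900 31.4900 17.0900 1.5300 0.0000] k=[20 34 15 0 0]
t=7: x=[21.2600 31.0300 15.3600 1.3500 0.0000] k=[18 29 12 5 0]
t=8: x=[18.9900 26.4800 12.9000 5.1800 0.4500] k=[19 29 14 3 0]
t=9: x=[19.9000 26.7500 14.3600 3.7200 0.2700] k=[21 29 12 0 1]
t=10: x=[21.7200 26.7500 12.4500 1.1700 0.9100] k=[19 25 9 2 5]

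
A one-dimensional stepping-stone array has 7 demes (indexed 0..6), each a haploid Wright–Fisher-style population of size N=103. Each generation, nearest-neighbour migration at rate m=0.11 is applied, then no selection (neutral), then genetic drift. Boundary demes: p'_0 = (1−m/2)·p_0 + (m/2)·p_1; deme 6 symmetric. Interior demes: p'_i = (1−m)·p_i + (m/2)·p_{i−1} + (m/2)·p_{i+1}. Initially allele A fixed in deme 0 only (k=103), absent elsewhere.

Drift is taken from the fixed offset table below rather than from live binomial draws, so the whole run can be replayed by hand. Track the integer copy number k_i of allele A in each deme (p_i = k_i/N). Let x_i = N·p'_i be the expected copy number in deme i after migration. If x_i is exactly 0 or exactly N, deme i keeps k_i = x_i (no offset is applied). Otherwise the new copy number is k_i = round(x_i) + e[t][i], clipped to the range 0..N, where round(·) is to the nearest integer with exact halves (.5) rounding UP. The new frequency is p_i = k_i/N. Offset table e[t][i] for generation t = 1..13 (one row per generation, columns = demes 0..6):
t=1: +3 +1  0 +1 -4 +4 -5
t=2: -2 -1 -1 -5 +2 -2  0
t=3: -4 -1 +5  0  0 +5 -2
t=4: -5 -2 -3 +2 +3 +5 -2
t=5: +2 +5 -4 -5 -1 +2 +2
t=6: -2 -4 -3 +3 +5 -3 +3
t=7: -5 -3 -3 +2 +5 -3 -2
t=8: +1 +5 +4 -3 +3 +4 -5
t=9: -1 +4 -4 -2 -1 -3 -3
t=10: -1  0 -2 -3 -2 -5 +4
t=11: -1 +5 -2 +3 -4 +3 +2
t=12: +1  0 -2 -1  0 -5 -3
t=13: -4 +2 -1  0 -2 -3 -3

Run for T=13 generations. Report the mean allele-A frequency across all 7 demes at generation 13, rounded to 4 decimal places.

0.1207

t=0: k=[103 0 0 0 0 0 0]
t=1: x=[97.3350 5.6650 0.0000 0.0000 0.0000 0.0000 0.0000] k=[100 7 0 0 0 0 0]
t=2: x=[94.8850 11.7300 0.3850 0.0000 0.0000 0.0000 0.0000] k=[93 11 0 0 0 0 0]
t=3: x=[88.4900 14.9050 0.6050 0.0000 0.0000 0.0000 0.0000] k=[84 14 6 0 0 0 0]
t=4: x=[80.1500 17.4100 6.1100 0.3300 0.0000 0.0000 0.0000] k=[75 15 3 2 0 0 0]
t=5: x=[71.7000 17.6400 3.6050 1.9450 0.1100 0.0000 0.0000] k=[74 23 0 0 0 0 0]
t=6: x=[71.1950 24.5400 1.2650 0.0000 0.0000 0.0000 0.0000] k=[69 21 0 0 0 0 0]
t=7: x=[66.3600 22.4850 1.1550 0.0000 0.0000 0.0000 0.0000] k=[61 19 0 0 0 0 0]
t=8: x=[58.6900 20.2650 1.0450 0.0000 0.0000 0.0000 0.0000] k=[60 25 5 0 0 0 0]
t=9: x=[58.0750 25.8250 5.8250 0.2750 0.0000 0.0000 0.0000] k=[57 30 2 0 0 0 0]
t=10: x=[55.5150 29.9450 3.4300 0.1100 0.0000 0.0000 0.0000] k=[55 30 1 0 0 0 0]
t=11: x=[53.6250 29.7800 2.5400 0.0550 0.0000 0.0000 0.0000] k=[53 35 1 3 0 0 0]
t=12: x=[52.0100 34.1200 2.9800 2.7250 0.1650 0.0000 0.0000] k=[53 34 1 2 0 0 0]
t=13: x=[51.9550 33.2300 2.8700 1.8350 0.1100 0.0000 0.0000] k=[48 35 2 2 0 0 0]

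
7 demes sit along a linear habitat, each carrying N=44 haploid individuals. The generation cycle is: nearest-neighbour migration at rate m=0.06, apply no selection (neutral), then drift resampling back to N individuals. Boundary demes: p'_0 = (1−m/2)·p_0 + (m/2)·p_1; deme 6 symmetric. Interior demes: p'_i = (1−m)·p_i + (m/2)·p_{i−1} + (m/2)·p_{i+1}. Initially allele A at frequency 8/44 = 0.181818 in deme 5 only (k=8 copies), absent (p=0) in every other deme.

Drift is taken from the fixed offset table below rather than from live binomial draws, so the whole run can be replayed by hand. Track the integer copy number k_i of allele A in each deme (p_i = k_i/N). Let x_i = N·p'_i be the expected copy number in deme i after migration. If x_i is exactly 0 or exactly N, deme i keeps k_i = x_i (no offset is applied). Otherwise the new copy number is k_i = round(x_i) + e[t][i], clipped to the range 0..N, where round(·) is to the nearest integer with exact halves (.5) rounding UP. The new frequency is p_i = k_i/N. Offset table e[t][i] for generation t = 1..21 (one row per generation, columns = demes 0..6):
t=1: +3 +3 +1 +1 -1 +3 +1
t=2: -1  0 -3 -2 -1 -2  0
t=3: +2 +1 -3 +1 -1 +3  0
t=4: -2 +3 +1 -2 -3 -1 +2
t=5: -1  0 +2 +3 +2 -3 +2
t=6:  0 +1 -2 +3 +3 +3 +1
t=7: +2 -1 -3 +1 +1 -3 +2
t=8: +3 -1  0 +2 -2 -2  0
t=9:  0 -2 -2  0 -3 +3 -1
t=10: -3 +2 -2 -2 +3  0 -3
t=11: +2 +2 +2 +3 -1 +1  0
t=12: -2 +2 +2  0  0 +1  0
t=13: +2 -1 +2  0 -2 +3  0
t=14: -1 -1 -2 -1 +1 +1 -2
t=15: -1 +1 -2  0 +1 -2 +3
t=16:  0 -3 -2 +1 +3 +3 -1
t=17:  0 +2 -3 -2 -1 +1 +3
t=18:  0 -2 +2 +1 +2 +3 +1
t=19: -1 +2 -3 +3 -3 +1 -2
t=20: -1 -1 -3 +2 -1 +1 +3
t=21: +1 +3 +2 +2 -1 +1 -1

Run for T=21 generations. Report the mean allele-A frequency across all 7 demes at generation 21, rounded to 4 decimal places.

0.1558

t=0: k=[0 0 0 0 0 8 0]
t=1: x=[0.0000 0.0000 0.0000 0.0000 0.2400 7.5200 0.2400] k=[0 0 0 0 0 11 1]
t=2: x=[0.0000 0.0000 0.0000 0.0000 0.3300 10.3700 1.3000] k=[0 0 0 0 0 8 1]
t=3: x=[0.0000 0.0000 0.0000 0.0000 0.2400 7.5500 1.2100] k=[0 0 0 0 0 11 1]
t=4: x=[0.0000 0.0000 0.0000 0.0000 0.3300 10.3700 1.3000] k=[0 0 0 0 0 9 3]
t=5: x=[0.0000 0.0000 0.0000 0.0000 0.2700 8.5500 3.1800] k=[0 0 0 0 2 6 5]
t=6: x=[0.0000 0.0000 0.0000 0.0600 2.0600 5.8500 5.0300] k=[0 0 0 3 5 9 6]
t=7: x=[0.0000 0.0000 0.0900 2.9700 5.0600 8.7900 6.0900] k=[0 0 0 4 6 6 8]
t=8: x=[0.0000 0.0000 0.1200 3.9400 5.9400 6.0600 7.9400] k=[0 0 0 6 4 4 8]
t=9: x=[0.0000 0.0000 0.1800 5.7600 4.0600 4.1200 7.8800] k=[0 0 0 6 1 7 7]
t=10: x=[0.0000 0.0000 0.1800 5.6700 1.3300 6.8200 7.0000] k=[0 0 0 4 4 7 4]
t=11: x=[0.0000 0.0000 0.1200 3.8800 4.0900 6.8200 4.0900] k=[0 0 2 7 3 8 4]
t=12: x=[0.0000 0.0600 2.0900 6.7300 3.2700 7.7300 4.1200] k=[0 2 4 7 3 9 4]
t=13: x=[0.0600 2.0000 4.0300 6.7900 3.3000 8.6700 4.1500] k=[2 1 6 7 1 12 4]
t=14: x=[1.9700 1.1800 5.8800 6.7900 1.5100 11.4300 4.2400] k=[1 0 4 6 3 12 2]
t=15: x=[0.9700 0.1500 3.9400 5.8500 3.3600 11.4300 2.3000] k=[0 1 2 6 4 9 5]
t=16: x=[0.0300 1.0000 2.0900 5.8200 4.2100 8.7300 5.1200] k=[0 0 0 7 7 12 4]
t=17: x=[0.0000 0.0000 0.2100 6.7900 7.1500 11.6100 4.2400] k=[0 0 0 5 6 13 7]
t=18: x=[0.0000 0.0000 0.1500 4.8800 6.1800 12.6100 7.1800] k=[0 0 2 6 8 16 8]
t=19: x=[0.0000 0.0600 2.0600 5.9400 8.1800 15.5200 8.2400] k=[0 2 0 9 5 17 6]
t=20: x=[0.0600 1.8800 0.3300 8.6100 5.4800 16.3100 6.3300] k=[0 1 0 11 4 17 9]
t=21: x=[0.0300 0.9400 0.3600 10.4600 4.6000 16.3700 9.2400] k=[1 4 2 12 4 17 8]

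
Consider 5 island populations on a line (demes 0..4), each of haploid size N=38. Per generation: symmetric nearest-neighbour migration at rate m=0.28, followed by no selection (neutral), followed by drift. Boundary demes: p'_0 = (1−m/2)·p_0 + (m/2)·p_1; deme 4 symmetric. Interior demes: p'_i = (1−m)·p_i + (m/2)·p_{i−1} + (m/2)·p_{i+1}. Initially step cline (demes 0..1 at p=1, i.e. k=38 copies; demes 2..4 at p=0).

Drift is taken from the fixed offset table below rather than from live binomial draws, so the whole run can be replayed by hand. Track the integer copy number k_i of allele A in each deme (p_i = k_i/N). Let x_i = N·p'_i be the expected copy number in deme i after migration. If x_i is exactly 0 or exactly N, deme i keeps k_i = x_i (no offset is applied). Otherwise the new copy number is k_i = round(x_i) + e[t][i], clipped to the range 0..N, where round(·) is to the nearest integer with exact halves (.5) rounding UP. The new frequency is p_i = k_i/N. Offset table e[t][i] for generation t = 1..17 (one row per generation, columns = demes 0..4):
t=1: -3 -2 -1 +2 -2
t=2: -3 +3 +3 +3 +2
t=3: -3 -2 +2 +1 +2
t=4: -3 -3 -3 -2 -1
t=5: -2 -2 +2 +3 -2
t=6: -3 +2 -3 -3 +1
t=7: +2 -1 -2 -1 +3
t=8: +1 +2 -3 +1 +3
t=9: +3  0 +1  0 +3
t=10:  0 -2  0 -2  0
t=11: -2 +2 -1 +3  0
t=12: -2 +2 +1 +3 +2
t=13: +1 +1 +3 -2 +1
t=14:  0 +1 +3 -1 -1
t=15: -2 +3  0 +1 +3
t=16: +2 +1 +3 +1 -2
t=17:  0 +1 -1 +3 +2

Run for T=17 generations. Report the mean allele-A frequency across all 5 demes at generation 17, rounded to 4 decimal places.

t=0: k=[38 38 0 0 0]
t=1: x=[38.0000 32.6800 5.3200 0.0000 0.0000] k=[38 31 4 0 0]
t=2: x=[37.0200 28.2000 7.2200 0.5600 0.0000] k=[34 31 10 4 0]
t=3: x=[33.5800 28.4800 12.1000 4.2800 0.5600] k=[31 26 14 5 3]
t=4: x=[30.3000 25.0200 14.4200 5.9800 3.2800] k=[27 22 11 4 2]
t=5: x=[26.3000 21.1600 11.5600 4.7000 2.2800] k=[24 19 14 8 0]
t=6: x=[23.3000 19.0000 13.8600 7.7200 1.1200] k=[20 21 11 5 2]
t=7: x=[20.1400 19.4600 11.5600 5.4200 2.4200] k=[22 18 10 4 5]
t=8: x=[21.4400 17.4400 10.2800 4.9800 4.8600] k=[22 19 7 6 8]
t=9: x=[21.5800 17.7400 8.5400 6.4200 7.7200] k=[25 18 10 6 11]
t=10: x=[24.0200 17.8600 10.5600 7.2600 10.3000] k=[24 16 11 5 10]
t=11: x=[22.8800 16.4200 10.8600 6.5400 9.3000] k=[21 18 10 10 9]
t=12: x=[20.5800 17.3000 11.1200 9.8600 9.1400] k=[19 19 12 13 11]
t=13: x=[19.0000 18.0200 13.1200 12.5800 11.2800] k=[20 19 16 11 12]
t=14: x=[19.8600 18.7200 15.7200 11.8400 11.8600] k=[20 20 19 11 11]
t=15: x=[20.0000 19.8600 18.0200 12.1200 11.0000] k=[18 23 18 13 14]
t=16: x=[18.7000 21.6000 18.0000 13.8400 13.8600] k=[21 23 21 15 12]
t=17: x=[21.2800 22.4400 20.4400 15.4200 12.4200] k=[21 23 19 18 14]

0.5000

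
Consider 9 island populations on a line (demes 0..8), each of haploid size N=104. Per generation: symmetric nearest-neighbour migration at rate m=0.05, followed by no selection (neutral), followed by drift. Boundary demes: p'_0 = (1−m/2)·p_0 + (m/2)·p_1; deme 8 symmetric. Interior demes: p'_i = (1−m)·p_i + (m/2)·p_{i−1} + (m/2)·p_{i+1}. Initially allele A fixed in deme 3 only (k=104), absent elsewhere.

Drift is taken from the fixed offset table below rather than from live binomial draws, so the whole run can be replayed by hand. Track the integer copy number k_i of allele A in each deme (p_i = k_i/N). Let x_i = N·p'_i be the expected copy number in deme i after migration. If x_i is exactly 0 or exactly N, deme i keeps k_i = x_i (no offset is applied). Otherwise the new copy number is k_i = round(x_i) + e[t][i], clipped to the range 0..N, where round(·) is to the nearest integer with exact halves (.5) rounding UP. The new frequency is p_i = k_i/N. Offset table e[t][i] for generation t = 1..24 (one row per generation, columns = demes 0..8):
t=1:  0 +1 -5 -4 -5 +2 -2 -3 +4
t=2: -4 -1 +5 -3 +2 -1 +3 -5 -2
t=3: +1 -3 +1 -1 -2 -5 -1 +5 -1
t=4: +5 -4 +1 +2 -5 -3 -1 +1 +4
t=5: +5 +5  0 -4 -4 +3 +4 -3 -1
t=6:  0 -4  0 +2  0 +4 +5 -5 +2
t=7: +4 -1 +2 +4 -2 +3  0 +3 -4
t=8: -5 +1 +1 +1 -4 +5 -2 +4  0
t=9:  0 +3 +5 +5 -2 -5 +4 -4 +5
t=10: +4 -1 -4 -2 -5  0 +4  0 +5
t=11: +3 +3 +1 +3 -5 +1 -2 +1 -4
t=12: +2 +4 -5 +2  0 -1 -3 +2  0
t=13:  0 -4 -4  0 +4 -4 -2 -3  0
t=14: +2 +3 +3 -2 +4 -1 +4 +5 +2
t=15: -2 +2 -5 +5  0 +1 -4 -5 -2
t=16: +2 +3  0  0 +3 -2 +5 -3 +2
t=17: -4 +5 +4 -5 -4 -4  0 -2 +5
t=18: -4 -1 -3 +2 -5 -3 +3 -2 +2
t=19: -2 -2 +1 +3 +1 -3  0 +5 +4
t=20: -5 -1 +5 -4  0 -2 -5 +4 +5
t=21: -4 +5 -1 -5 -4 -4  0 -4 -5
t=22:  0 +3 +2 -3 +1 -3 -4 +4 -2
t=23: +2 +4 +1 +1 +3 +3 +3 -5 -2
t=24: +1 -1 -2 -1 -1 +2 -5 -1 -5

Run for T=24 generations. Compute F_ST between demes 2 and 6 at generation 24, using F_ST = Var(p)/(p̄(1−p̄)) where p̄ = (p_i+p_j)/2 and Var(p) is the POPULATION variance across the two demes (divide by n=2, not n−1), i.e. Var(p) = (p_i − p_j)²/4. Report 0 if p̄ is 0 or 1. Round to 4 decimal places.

t=0: k=[0 0 0 104 0 0 0 0 0]
t=1: x=[0.0000 0.0000 2.6000 98.8000 2.6000 0.0000 0.0000 0.0000 0.0000] k=[0 0 0 95 0 0 0 0 0]
t=2: x=[0.0000 0.0000 2.3750 90.2500 2.3750 0.0000 0.0000 0.0000 0.0000] k=[0 0 7 87 4 0 0 0 0]
t=3: x=[0.0000 0.1750 8.8250 82.9250 5.9750 0.1000 0.0000 0.0000 0.0000] k=[0 0 10 82 4 0 0 0 0]
t=4: x=[0.0000 0.2500 11.5500 78.2500 5.8500 0.1000 0.0000 0.0000 0.0000] k=[0 0 13 80 1 0 0 0 0]
t=5: x=[0.0000 0.3250 14.3500 76.3500 2.9500 0.0250 0.0000 0.0000 0.0000] k=[0 5 14 72 0 3 0 0 0]
t=6: x=[0.1250 5.1000 15.2250 68.7500 1.8750 2.8500 0.0750 0.0000 0.0000] k=[0 1 15 71 2 7 5 0 0]
t=7: x=[0.0250 1.3250 16.0500 67.8750 3.8500 6.8250 4.9250 0.1250 0.0000] k=[4 0 18 72 2 10 5 3 0]
t=8: x=[3.9000 0.5500 18.9000 68.9000 3.9500 9.6750 5.0750 2.9750 0.0750] k=[0 2 20 70 0 15 3 7 0]
t=9: x=[0.0500 2.4000 20.8000 67.0000 2.1250 14.3250 3.4000 6.7250 0.1750] k=[0 5 26 72 0 9 7 3 5]
t=10: x=[0.1250 5.4000 26.6250 69.0500 2.0250 8.7250 6.9500 3.1500 4.9500] k=[4 4 23 67 0 9 11 3 10]
t=11: x=[4.0000 4.4750 23.6250 64.2250 1.9000 8.8250 10.7500 3.3750 9.8250] k=[7 7 25 67 0 10 9 4 6]
t=12: x=[7.0000 7.4500 25.6000 64.2750 1.9250 9.7250 8.9000 4.1750 5.9500] k=[9 11 21 66 2 9 6 6 6]
t=13: x=[9.0500 11.2000 21.8750 63.2750 3.7750 8.7500 6.0750 6.0000 6.0000] k=[9 7 18 63 8 5 4 3 6]
t=14: x=[8.9500 7.3250 18.8500 60.5000 9.3000 5.0500 4.0000 3.1000 5.9250] k=[11 10 22 59 13 4 8 8 8]
t=15: x=[10.9750 10.3250 22.6250 56.9250 13.9250 4.3250 7.9000 8.0000 8.0000] k=[9 12 18 62 14 5 4 3 6]
t=16: x=[9.0750 12.0750 18.9500 59.7000 14.9750 5.2000 4.0000 3.1000 5.9250] k=[11 15 19 60 18 3 9 0 8]
t=17: x=[11.1000 15.0000 19.9250 57.9250 18.6750 3.5250 8.6250 0.4250 7.8000] k=[7 20 24 53 15 0 9 0 13]
t=18: x=[7.3250 19.7750 24.6250 51.3250 15.5750 0.6000 8.5500 0.5500 12.6750] k=[3 19 22 53 11 0 12 0 15]
t=19: x=[3.4000 18.6750 22.7000 51.1750 11.7750 0.5750 11.4000 0.6750 14.6250] k=[1 17 24 54 13 0 11 6 19]
t=20: x=[1.4000 16.7750 24.5750 52.2250 13.7000 0.6000 10.6000 6.4500 18.6750] k=[0 16 30 48 14 0 6 10 24]
t=21: x=[0.4000 15.9500 30.1000 46.7000 14.5000 0.5000 5.9500 10.2500 23.6500] k=[0 21 29 42 11 0 6 6 19]
t=22: x=[0.5250 20.6750 29.1250 40.9000 11.5000 0.4250 5.8500 6.3250 18.6750] k=[1 24 31 38 13 0 2 10 17]
t=23: x=[1.5750 23.6000 31.0000 37.2000 13.3000 0.3750 2.1500 9.9750 16.8250] k=[4 28 32 38 16 3 5 5 15]
t=24: x=[4.6000 27.5000 32.0500 37.3000 16.2250 3.3750 4.9500 5.2500 14.7500] k=[6 27 30 36 15 5 0 4 10]

0.1685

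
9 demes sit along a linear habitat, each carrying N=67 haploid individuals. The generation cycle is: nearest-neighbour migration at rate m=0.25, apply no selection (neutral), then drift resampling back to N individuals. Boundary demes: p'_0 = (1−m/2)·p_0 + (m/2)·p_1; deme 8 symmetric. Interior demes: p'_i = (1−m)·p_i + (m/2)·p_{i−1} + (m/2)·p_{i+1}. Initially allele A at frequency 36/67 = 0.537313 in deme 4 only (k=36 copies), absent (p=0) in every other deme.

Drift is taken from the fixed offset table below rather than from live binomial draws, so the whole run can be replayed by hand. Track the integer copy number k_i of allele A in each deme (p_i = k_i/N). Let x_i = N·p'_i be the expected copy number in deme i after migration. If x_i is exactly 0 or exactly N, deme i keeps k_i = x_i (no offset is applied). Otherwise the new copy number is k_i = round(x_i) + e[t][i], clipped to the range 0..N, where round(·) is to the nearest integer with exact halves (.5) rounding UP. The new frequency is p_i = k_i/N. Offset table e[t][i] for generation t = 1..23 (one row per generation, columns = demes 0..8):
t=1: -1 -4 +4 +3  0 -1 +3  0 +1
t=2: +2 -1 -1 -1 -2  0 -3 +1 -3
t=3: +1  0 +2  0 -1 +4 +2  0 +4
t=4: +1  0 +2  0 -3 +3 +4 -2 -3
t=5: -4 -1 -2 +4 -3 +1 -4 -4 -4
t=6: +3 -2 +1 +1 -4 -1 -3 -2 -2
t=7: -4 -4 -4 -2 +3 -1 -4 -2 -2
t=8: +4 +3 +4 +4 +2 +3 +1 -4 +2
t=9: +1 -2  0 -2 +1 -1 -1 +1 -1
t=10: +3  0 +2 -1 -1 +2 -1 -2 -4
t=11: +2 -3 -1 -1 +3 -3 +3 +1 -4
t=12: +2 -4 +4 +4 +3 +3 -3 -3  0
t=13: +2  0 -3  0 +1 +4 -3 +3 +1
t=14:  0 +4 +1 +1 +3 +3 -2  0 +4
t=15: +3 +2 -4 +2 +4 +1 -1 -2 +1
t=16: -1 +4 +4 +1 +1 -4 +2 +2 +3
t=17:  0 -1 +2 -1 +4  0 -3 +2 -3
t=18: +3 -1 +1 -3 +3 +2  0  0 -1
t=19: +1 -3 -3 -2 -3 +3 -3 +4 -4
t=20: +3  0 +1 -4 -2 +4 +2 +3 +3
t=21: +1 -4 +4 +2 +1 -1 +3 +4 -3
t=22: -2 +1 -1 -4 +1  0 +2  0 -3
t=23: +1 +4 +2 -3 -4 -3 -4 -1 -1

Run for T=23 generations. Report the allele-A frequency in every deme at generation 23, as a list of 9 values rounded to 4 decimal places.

t=0: k=[0 0 0 0 36 0 0 0 0]
t=1: x=[0.0000 0.0000 0.0000 4.5000 27.0000 4.5000 0.0000 0.0000 0.0000] k=[0 0 0 8 27 4 0 0 0]
t=2: x=[0.0000 0.0000 1.0000 9.3750 21.7500 6.3750 0.5000 0.0000 0.0000] k=[0 0 0 8 20 6 0 0 0]
t=3: x=[0.0000 0.0000 1.0000 8.5000 16.7500 7.0000 0.7500 0.0000 0.0000] k=[0 0 3 9 16 11 3 0 0]
t=4: x=[0.0000 0.3750 3.3750 9.1250 14.5000 10.6250 3.6250 0.3750 0.0000] k=[0 0 5 9 12 14 8 0 0]
t=5: x=[0.0000 0.6250 4.8750 8.8750 11.8750 13.0000 7.7500 1.0000 0.0000] k=[0 0 3 13 9 14 4 0 0]
t=6: x=[0.0000 0.3750 3.8750 11.2500 10.1250 12.1250 4.7500 0.5000 0.0000] k=[0 0 5 12 6 11 2 0 0]
t=7: x=[0.0000 0.6250 5.2500 10.3750 7.3750 9.2500 2.8750 0.2500 0.0000] k=[0 0 1 8 10 8 0 0 0]
t=8: x=[0.0000 0.1250 1.7500 7.3750 9.5000 7.2500 1.0000 0.0000 0.0000] k=[0 3 6 11 12 10 2 0 0]
t=9: x=[0.3750 3.0000 6.2500 10.5000 11.6250 9.2500 2.7500 0.2500 0.0000] k=[1 1 6 9 13 8 2 1 0]
t=10: x=[1.0000 1.6250 5.7500 9.1250 11.8750 7.8750 2.6250 1.0000 0.1250] k=[4 2 8 8 11 10 2 0 0]
t=11: x=[3.7500 3.0000 7.2500 8.3750 10.5000 9.1250 2.7500 0.2500 0.0000] k=[6 0 6 7 14 6 6 1 0]
t=12: x=[5.2500 1.5000 5.3750 7.7500 12.1250 7.0000 5.3750 1.5000 0.1250] k=[7 0 9 12 15 10 2 0 0]
t=13: x=[6.1250 2.0000 8.2500 12.0000 14.0000 9.6250 2.7500 0.2500 0.0000] k=[8 2 5 12 15 14 0 3 0]
t=14: x=[7.2500 3.1250 5.5000 11.5000 14.5000 12.3750 2.1250 2.2500 0.3750] k=[7 7 7 13 18 15 0 2 4]
t=15: x=[7.0000 7.0000 7.7500 12.8750 17.0000 13.5000 2.1250 2.0000 3.7500] k=[10 9 4 15 21 15 1 0 5]
t=16: x=[9.8750 8.5000 6.0000 14.3750 19.5000 14.0000 2.6250 0.7500 4.3750] k=[9 13 10 15 21 10 5 3 7]
t=17: x=[9.5000 12.1250 11.0000 15.1250 18.8750 10.7500 5.3750 3.7500 6.5000] k=[10 11 13 14 23 11 2 6 4]
t=18: x=[10.1250 11.1250 12.8750 15.0000 20.3750 11.3750 3.6250 5.2500 4.2500] k=[13 10 14 12 23 13 4 5 3]
t=19: x=[12.6250 10.8750 13.2500 13.6250 20.3750 13.1250 5.2500 4.6250 3.2500] k=[14 8 10 12 17 16 2 9 0]
t=20: x=[13.2500 9.0000 10.0000 12.3750 16.2500 14.3750 4.6250 7.0000 1.1250] k=[16 9 11 8 14 18 7 10 4]
t=21: x=[15.1250 10.1250 10.3750 9.1250 13.7500 16.1250 8.7500 8.8750 4.7500] k=[16 6 14 11 15 15 12 13 2]
t=22: x=[14.7500 8.2500 12.6250 11.8750 14.5000 14.6250 12.5000 11.5000 3.3750] k=[13 9 12 8 16 15 15 12 0]
t=23: x=[12.5000 9.8750 11.1250 9.5000 14.8750 15.1250 14.6250 10.8750 1.5000] k=[14 14 13 7 11 12 11 10 1]

[0.2090, 0.2090, 0.1940, 0.1045, 0.1642, 0.1791, 0.1642, 0.1493, 0.0149]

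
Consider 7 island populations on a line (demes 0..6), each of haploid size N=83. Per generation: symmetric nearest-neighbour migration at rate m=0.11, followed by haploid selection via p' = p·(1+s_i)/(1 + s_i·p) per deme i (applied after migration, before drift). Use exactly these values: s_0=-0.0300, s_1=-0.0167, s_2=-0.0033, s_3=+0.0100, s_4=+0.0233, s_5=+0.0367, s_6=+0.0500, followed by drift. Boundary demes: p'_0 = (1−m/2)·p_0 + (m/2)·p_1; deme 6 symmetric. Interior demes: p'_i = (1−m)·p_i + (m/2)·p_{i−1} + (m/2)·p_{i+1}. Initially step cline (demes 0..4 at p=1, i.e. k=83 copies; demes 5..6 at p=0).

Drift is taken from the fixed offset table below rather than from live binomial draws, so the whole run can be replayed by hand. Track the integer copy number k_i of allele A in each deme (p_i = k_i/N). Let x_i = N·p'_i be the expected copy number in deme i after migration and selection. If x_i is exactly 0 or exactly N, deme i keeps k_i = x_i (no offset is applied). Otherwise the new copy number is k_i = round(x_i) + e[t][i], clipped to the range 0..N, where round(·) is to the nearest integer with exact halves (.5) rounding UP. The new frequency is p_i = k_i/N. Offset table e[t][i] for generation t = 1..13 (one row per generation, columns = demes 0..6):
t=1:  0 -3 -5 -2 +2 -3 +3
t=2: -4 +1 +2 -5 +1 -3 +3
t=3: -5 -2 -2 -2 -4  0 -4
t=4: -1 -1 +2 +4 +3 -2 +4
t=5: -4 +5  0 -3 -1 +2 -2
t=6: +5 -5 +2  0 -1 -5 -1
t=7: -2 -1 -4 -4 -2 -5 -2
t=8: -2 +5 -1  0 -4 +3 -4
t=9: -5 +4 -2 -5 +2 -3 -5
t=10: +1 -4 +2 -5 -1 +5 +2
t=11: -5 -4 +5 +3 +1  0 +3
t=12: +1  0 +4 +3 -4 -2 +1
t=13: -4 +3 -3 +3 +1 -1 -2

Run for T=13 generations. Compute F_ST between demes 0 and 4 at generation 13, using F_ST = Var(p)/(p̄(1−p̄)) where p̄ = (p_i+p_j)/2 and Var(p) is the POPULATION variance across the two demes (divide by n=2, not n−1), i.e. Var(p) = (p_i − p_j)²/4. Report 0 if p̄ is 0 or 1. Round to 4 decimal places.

t=0: k=[83 83 83 83 83 0 0]
t=1: x=[83.0000 83.0000 83.0000 83.0000 78.5333 4.7230 0.0000] k=[83 83 83 83 81 2 0]
t=2: x=[83.0000 83.0000 83.0000 82.8911 76.8965 6.4461 0.1155] k=[83 83 83 78 78 3 3]
t=3: x=[83.0000 83.0000 82.7241 78.3191 74.0604 7.3633 3.1443] k=[83 83 81 76 70 7 0]
t=4: x=[83.0000 82.8881 80.8280 76.0090 67.1623 10.4036 0.4042] k=[83 82 83 80 70 8 4]
t=5: x=[82.9433 82.0950 82.7793 79.6472 67.4334 11.5436 4.4198] k=[79 83 83 77 66 14 2]
t=6: x=[79.1086 82.7763 82.6689 76.7825 64.0835 16.6751 2.7885] k=[83 78 83 77 63 12 2]
t=7: x=[82.7165 78.4785 82.3930 76.6189 61.3358 14.6856 2.6734] k=[81 77 78 73 59 10 1]
t=8: x=[80.7132 77.1846 77.6535 72.5959 57.4838 12.5799 1.5683] k=[79 82 77 73 53 16 0]
t=9: x=[79.0520 81.5360 77.0367 72.2137 52.5106 17.6507 0.9235] k=[74 83 75 67 55 15 0]
t=10: x=[74.2597 82.0493 74.9761 66.9095 53.8968 16.8539 0.8658] k=[75 78 77 62 53 22 3]
t=11: x=[74.9462 77.6970 76.2094 62.4841 52.2372 23.2586 4.2369] k=[70 74 81 65 53 23 7]
t=12: x=[69.8872 74.0312 79.7246 65.3586 52.4560 24.3861 8.2349] k=[71 74 83 68 48 22 9]
t=13: x=[70.8525 74.1984 81.6757 67.8486 48.1365 23.3145 10.1414] k=[67 77 79 71 49 22 8]

0.0559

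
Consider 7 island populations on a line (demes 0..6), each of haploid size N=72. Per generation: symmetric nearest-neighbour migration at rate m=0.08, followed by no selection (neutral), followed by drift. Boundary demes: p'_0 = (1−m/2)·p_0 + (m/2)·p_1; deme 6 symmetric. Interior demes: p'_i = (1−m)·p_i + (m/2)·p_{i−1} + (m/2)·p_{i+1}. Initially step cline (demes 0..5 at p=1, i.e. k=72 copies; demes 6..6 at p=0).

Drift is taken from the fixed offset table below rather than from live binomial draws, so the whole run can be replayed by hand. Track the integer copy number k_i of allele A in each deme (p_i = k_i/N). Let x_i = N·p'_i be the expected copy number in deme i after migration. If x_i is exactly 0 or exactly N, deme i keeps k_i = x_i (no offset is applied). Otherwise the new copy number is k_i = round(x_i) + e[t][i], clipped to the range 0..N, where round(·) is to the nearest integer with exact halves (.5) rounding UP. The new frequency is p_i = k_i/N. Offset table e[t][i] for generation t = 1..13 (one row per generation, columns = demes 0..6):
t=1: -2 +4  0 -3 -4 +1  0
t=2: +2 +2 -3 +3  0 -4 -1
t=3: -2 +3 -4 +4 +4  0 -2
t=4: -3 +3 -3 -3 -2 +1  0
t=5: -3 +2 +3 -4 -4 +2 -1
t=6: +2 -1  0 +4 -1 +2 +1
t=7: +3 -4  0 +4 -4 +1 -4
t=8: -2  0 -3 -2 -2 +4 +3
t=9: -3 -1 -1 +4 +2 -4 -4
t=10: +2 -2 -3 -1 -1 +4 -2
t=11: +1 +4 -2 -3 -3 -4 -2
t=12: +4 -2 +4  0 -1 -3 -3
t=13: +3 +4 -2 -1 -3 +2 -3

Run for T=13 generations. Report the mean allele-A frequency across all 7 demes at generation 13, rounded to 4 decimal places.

t=0: k=[72 72 72 72 72 72 0]
t=1: x=[72.0000 72.0000 72.0000 72.0000 72.0000 69.1200 2.8800] k=[72 72 72 72 72 70 3]
t=2: x=[72.0000 72.0000 72.0000 72.0000 71.9200 67.4000 5.6800] k=[72 72 72 72 72 63 5]
t=3: x=[72.0000 72.0000 72.0000 72.0000 71.6400 61.0400 7.3200] k=[72 72 72 72 72 61 5]
t=4: x=[72.0000 72.0000 72.0000 72.0000 71.5600 59.2000 7.2400] k=[72 72 72 72 70 60 7]
t=5: x=[72.0000 72.0000 72.0000 71.9200 69.6800 58.2800 9.1200] k=[72 72 72 68 66 60 8]
t=6: x=[72.0000 72.0000 71.8400 68.0800 65.8400 58.1600 10.0800] k=[72 72 72 72 65 60 11]
t=7: x=[72.0000 72.0000 72.0000 71.7200 65.0800 58.2400 12.9600] k=[72 72 72 72 61 59 9]
t=8: x=[72.0000 72.0000 72.0000 71.5600 61.3600 57.0800 11.0000] k=[72 72 72 70 59 61 14]
t=9: x=[72.0000 72.0000 71.9200 69.6400 59.5200 59.0400 15.8800] k=[72 72 71 72 62 55 12]
t=10: x=[72.0000 71.9600 71.0800 71.5600 62.1200 53.5600 13.7200] k=[72 70 68 71 61 58 12]
t=11: x=[71.9200 70.0000 68.2000 70.4800 61.2800 56.2800 13.8400] k=[72 72 66 67 58 52 12]
t=12: x=[72.0000 71.7600 66.2800 66.6000 58.1200 50.6400 13.6000] k=[72 70 70 67 57 48 11]
t=13: x=[71.9200 70.0800 69.8800 66.7200 57.0400 46.8800 12.4800] k=[72 72 68 66 54 49 9]

0.7738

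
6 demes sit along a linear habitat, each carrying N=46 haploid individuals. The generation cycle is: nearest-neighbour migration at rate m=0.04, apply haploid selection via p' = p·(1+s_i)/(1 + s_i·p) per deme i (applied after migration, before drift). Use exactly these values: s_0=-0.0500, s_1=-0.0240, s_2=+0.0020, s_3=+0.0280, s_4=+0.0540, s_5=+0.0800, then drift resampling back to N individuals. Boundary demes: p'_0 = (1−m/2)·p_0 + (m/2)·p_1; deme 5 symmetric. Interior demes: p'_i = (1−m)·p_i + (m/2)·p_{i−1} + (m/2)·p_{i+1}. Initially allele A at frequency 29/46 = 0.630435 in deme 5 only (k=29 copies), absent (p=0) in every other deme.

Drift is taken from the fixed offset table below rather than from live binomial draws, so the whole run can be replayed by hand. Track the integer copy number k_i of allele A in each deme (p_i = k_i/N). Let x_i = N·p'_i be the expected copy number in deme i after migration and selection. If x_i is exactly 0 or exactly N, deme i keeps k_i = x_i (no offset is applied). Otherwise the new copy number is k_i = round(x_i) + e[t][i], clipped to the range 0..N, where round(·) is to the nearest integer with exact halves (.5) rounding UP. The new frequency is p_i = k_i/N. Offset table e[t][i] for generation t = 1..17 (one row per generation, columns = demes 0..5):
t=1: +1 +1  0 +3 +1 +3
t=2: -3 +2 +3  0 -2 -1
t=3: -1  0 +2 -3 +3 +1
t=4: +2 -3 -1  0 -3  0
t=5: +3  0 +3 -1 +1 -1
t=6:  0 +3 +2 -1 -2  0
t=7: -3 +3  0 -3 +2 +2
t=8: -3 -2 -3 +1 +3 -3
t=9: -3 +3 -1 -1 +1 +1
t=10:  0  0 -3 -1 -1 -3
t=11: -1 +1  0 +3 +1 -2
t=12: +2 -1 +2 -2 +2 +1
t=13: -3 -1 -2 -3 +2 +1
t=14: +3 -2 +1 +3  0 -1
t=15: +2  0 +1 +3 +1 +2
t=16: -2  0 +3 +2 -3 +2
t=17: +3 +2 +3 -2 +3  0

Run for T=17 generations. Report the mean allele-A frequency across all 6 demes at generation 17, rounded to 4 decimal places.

0.2681

t=0: k=[0 0 0 0 0 29]
t=1: x=[0.0000 0.0000 0.0000 0.0000 0.6109 29.2480] k=[0 0 0 0 2 32]
t=2: x=[0.0000 0.0000 0.0000 0.0411 2.6902 32.1560] k=[0 0 0 0 1 31]
t=3: x=[0.0000 0.0000 0.0000 0.0206 1.6622 31.1833] k=[0 0 0 0 5 32]
t=4: x=[0.0000 0.0000 0.0000 0.1028 5.6974 32.2143] k=[0 0 0 0 3 32]
t=5: x=[0.0000 0.0000 0.0000 0.0617 3.6948 32.1754] k=[0 0 0 0 5 31]
t=6: x=[0.0000 0.0000 0.0000 0.1028 5.6766 31.2613] k=[0 0 0 0 4 31]
t=7: x=[0.0000 0.0000 0.0000 0.0822 4.6764 31.2418] k=[0 0 0 0 7 33]
t=8: x=[0.0000 0.0000 0.0000 0.1439 7.7117 33.2029] k=[0 0 0 1 11 30]
t=9: x=[0.0000 0.0000 0.0200 1.2122 11.6311 30.4224] k=[0 0 0 0 13 31]
t=10: x=[0.0000 0.0000 0.0000 0.2672 13.5983 31.4171] k=[0 0 0 0 13 28]
t=11: x=[0.0000 0.0000 0.0000 0.2672 13.5369 28.5411] k=[0 0 0 3 15 27]
t=12: x=[0.0000 0.0000 0.0601 3.2627 15.5364 27.6156] k=[0 0 2 1 18 29]
t=13: x=[0.0000 0.0390 1.9437 1.3969 18.4581 29.6008] k=[0 0 0 0 20 31]
t=14: x=[0.0000 0.0000 0.0000 0.4111 20.4153 31.5533] k=[0 0 0 3 20 31]
t=15: x=[0.0000 0.0000 0.0601 3.3651 20.4757 31.5533] k=[0 0 1 6 21 34]
t=16: x=[0.0000 0.0195 1.0821 6.3496 21.5613 34.4195] k=[0 0 4 8 19 36]
t=17: x=[0.0000 0.0781 4.0073 8.3267 19.7101 36.2638] k=[0 2 7 6 23 36]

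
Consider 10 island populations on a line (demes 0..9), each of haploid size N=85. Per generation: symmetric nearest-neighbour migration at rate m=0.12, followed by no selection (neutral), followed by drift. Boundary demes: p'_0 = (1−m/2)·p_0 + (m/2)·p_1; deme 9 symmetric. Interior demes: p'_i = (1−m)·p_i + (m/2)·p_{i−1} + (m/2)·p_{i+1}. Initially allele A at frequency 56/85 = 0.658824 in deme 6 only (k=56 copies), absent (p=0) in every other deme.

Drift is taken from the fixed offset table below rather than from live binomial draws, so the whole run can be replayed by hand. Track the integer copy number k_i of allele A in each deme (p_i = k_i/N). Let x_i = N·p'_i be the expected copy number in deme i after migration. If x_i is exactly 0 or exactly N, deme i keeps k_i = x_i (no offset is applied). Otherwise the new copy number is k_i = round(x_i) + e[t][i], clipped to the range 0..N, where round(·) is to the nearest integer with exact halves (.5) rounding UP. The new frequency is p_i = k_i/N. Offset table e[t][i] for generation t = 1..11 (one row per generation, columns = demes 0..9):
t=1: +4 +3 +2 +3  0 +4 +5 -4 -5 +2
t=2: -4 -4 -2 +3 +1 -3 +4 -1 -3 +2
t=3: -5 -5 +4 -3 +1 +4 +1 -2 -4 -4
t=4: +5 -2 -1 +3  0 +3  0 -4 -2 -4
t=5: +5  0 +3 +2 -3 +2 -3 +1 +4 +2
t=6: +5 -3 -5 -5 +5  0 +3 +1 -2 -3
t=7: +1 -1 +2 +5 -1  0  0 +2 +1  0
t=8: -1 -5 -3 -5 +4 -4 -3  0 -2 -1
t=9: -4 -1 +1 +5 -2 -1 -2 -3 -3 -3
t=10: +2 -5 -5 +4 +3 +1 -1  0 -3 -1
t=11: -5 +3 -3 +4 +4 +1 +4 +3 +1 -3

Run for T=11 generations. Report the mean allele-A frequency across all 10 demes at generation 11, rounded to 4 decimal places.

t=0: k=[0 0 0 0 0 0 56 0 0 0]
t=1: x=[0.0000 0.0000 0.0000 0.0000 0.0000 3.3600 49.2800 3.3600 0.0000 0.0000] k=[0 0 0 0 0 7 54 0 0 0]
t=2: x=[0.0000 0.0000 0.0000 0.0000 0.4200 9.4000 47.9400 3.2400 0.0000 0.0000] k=[0 0 0 0 1 6 52 2 0 0]
t=3: x=[0.0000 0.0000 0.0000 0.0600 1.2400 8.4600 46.2400 4.8800 0.1200 0.0000] k=[0 0 0 0 2 12 47 3 0 0]
t=4: x=[0.0000 0.0000 0.0000 0.1200 2.4800 13.5000 42.2600 5.4600 0.1800 0.0000] k=[0 0 0 3 2 17 42 1 0 0]
t=5: x=[0.0000 0.0000 0.1800 2.7600 2.9600 17.6000 38.0400 3.4000 0.0600 0.0000] k=[0 0 3 5 0 20 35 4 4 0]
t=6: x=[0.0000 0.1800 2.9400 4.5800 1.5000 19.7000 32.2400 5.8600 3.7600 0.2400] k=[0 0 0 0 7 20 35 7 2 0]
t=7: x=[0.0000 0.0000 0.0000 0.4200 7.3600 20.1200 32.4200 8.3800 2.1800 0.1200] k=[0 0 0 5 6 20 32 10 3 0]
t=8: x=[0.0000 0.0000 0.3000 4.7600 6.7800 19.8800 29.9600 10.9000 3.2400 0.1800] k=[0 0 0 0 11 16 27 11 1 0]
t=9: x=[0.0000 0.0000 0.0000 0.6600 10.6400 16.3600 25.3800 11.3600 1.5400 0.0600] k=[0 0 0 6 9 15 23 8 0 0]
t=10: x=[0.0000 0.0000 0.3600 5.8200 9.1800 15.1200 21.6200 8.4200 0.4800 0.0000] k=[0 0 0 10 12 16 21 8 0 0]
t=11: x=[0.0000 0.0000 0.6000 9.5200 12.1200 16.0600 19.9200 8.3000 0.4800 0.0000] k=[0 0 0 14 16 17 24 11 1 0]

0.0976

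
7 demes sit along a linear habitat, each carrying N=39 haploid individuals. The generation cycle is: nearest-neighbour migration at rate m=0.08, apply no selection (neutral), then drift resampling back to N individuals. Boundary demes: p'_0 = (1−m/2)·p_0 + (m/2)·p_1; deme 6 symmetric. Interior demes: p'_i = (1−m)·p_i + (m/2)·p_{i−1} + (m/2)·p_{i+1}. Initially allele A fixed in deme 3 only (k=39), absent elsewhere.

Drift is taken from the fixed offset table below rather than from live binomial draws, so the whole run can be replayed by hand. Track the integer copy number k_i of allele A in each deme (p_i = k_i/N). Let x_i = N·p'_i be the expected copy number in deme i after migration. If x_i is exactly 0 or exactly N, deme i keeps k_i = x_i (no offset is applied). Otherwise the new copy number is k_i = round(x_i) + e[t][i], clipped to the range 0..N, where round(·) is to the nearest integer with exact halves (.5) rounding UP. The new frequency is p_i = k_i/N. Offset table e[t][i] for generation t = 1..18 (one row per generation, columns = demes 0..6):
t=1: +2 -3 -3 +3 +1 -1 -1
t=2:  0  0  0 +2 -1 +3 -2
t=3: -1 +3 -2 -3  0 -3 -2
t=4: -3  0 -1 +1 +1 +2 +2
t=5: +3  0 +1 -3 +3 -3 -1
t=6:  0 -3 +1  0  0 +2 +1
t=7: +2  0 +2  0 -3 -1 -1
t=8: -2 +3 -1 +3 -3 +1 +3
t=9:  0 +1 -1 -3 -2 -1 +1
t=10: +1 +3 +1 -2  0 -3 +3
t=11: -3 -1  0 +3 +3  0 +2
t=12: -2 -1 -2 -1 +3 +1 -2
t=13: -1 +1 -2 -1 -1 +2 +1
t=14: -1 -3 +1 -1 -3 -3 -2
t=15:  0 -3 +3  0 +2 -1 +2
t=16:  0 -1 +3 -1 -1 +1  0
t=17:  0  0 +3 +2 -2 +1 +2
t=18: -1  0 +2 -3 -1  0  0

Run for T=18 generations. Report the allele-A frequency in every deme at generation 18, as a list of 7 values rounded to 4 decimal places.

t=0: k=[0 0 0 39 0 0 0]
t=1: x=[0.0000 0.0000 1.5600 35.8800 1.5600 0.0000 0.0000] k=[0 0 0 39 3 0 0]
t=2: x=[0.0000 0.0000 1.5600 36.0000 4.3200 0.1200 0.0000] k=[0 0 2 38 3 3 0]
t=3: x=[0.0000 0.0800 3.3600 35.1600 4.4000 2.8800 0.1200] k=[0 3 1 32 4 0 0]
t=4: x=[0.1200 2.8000 2.3200 29.6400 4.9600 0.1600 0.0000] k=[0 3 1 31 6 2 0]
t=5: x=[0.1200 2.8000 2.2800 28.8000 6.8400 2.0800 0.0800] k=[3 3 3 26 10 0 0]
t=6: x=[3.0000 3.0000 3.9200 24.4400 10.2400 0.4000 0.0000] k=[3 0 5 24 10 2 0]
t=7: x=[2.8800 0.3200 5.5600 22.6800 10.2400 2.2400 0.0800] k=[5 0 8 23 7 1 0]
t=8: x=[4.8000 0.5200 8.2800 21.7600 7.4000 1.2000 0.0400] k=[3 4 7 25 4 2 3]
t=9: x=[3.0400 4.0800 7.6000 23.4400 4.7600 2.1200 2.9600] k=[3 5 7 20 3 1 4]
t=10: x=[3.0800 5.0000 7.4400 18.8000 3.6000 1.2000 3.8800] k=[4 8 8 17 4 0 7]
t=11: x=[4.1600 7.8400 8.3600 16.1200 4.3600 0.4400 6.7200] k=[1 7 8 19 7 0 9]
t=12: x=[1.2400 6.8000 8.4000 18.0800 7.2000 0.6400 8.6400] k=[0 6 6 17 10 2 7]
t=13: x=[0.2400 5.7600 6.4400 16.2800 9.9600 2.5200 6.8000] k=[0 7 4 15 9 5 8]
t=14: x=[0.2800 6.6000 4.5600 14.3200 9.0800 5.2800 7.8800] k=[0 4 6 13 6 2 6]
t=15: x=[0.1600 3.9200 6.2000 12.4400 6.1200 2.3200 5.8400] k=[0 1 9 12 8 1 8]
t=16: x=[0.0400 1.2800 8.8000 11.7200 7.8800 1.5600 7.7200] k=[0 0 12 11 7 3 8]
t=17: x=[0.0000 0.4800 11.4800 10.8800 7.0000 3.3600 7.8000] k=[0 0 14 13 5 4 10]
t=18: x=[0.0000 0.5600 13.4000 12.7200 5.2800 4.2800 9.7600] k=[0 1 15 10 4 4 10]

[0.0000, 0.0256, 0.3846, 0.2564, 0.1026, 0.1026, 0.2564]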